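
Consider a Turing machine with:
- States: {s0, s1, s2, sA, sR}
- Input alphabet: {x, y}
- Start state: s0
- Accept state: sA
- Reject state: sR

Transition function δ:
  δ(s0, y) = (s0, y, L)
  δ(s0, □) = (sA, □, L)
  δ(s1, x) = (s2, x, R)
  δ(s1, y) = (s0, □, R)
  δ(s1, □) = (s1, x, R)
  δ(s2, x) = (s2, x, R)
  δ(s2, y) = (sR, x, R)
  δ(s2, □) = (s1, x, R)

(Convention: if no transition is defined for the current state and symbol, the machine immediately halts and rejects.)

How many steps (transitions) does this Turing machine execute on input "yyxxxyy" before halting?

Execution trace:
Initial: [s0]yyxxxyy
Step 1: δ(s0, y) = (s0, y, L) → [s0]□yyxxxyy
Step 2: δ(s0, □) = (sA, □, L) → [sA]□□yyxxxyy

The machine reaches the accept state sA and halts.

The machine executed 2 steps before halting.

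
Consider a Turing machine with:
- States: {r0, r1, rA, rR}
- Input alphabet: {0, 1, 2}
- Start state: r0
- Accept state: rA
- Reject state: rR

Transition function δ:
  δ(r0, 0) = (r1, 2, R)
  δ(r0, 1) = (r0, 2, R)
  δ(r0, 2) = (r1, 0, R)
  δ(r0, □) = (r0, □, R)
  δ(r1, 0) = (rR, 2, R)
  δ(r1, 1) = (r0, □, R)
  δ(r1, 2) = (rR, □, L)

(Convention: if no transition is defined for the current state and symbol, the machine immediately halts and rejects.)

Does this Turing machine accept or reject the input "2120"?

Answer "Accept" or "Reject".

Execution trace:
Initial: [r0]2120
Step 1: δ(r0, 2) = (r1, 0, R) → 0[r1]120
Step 2: δ(r1, 1) = (r0, □, R) → 0□[r0]20
Step 3: δ(r0, 2) = (r1, 0, R) → 0□0[r1]0
Step 4: δ(r1, 0) = (rR, 2, R) → 0□02[rR]□

The machine reaches the reject state rR and halts.

Answer: Reject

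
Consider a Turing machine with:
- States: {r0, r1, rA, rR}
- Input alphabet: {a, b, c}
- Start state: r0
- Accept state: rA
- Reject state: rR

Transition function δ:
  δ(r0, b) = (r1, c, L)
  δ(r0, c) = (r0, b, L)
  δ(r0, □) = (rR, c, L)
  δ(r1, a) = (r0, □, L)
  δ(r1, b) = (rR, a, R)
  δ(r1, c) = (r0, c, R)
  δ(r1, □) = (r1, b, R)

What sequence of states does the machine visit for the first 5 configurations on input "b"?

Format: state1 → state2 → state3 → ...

Execution trace:
Initial: [r0]b
Step 1: δ(r0, b) = (r1, c, L) → [r1]□c
Step 2: δ(r1, □) = (r1, b, R) → b[r1]c
Step 3: δ(r1, c) = (r0, c, R) → bc[r0]□
Step 4: δ(r0, □) = (rR, c, L) → b[rR]cc

The machine reaches the reject state rR and halts.

State sequence: r0 → r1 → r1 → r0 → rR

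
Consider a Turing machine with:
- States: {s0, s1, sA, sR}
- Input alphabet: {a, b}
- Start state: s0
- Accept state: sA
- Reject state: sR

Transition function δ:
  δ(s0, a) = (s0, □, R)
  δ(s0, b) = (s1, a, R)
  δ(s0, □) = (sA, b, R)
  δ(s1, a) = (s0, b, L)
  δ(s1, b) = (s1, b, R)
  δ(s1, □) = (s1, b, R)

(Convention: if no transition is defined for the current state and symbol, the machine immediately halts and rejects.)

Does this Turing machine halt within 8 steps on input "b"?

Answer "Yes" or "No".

Execution trace:
Initial: [s0]b
Step 1: δ(s0, b) = (s1, a, R) → a[s1]□
Step 2: δ(s1, □) = (s1, b, R) → ab[s1]□
Step 3: δ(s1, □) = (s1, b, R) → abb[s1]□
Step 4: δ(s1, □) = (s1, b, R) → abbb[s1]□
Step 5: δ(s1, □) = (s1, b, R) → abbbb[s1]□
Step 6: δ(s1, □) = (s1, b, R) → abbbbb[s1]□
Step 7: δ(s1, □) = (s1, b, R) → abbbbbb[s1]□
Step 8: δ(s1, □) = (s1, b, R) → abbbbbbb[s1]□

The machine has not reached a halting state after 8 steps.
The machine did not halt within the 8-step bound.

Answer: No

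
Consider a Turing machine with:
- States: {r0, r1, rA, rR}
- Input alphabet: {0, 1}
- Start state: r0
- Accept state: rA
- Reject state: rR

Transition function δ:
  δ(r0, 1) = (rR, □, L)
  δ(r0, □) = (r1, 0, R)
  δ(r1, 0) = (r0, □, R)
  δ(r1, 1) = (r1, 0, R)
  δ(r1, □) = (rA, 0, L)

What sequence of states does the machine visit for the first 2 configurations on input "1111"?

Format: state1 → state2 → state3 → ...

Execution trace:
Initial: [r0]1111
Step 1: δ(r0, 1) = (rR, □, L) → [rR]□□111

The machine reaches the reject state rR and halts.

State sequence: r0 → rR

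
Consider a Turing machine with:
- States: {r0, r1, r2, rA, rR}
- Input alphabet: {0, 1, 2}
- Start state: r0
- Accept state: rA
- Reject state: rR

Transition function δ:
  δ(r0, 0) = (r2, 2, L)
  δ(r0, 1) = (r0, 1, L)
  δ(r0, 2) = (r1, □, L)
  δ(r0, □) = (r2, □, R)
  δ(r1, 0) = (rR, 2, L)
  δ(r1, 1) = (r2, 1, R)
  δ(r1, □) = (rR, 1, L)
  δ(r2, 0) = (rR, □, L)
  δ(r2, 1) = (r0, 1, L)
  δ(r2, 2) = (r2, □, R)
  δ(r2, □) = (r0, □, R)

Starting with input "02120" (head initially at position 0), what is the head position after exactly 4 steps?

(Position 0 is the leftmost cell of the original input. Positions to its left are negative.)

Execution trace (head position shown):
Step 0: [r0]02120  (head at position 0)
Step 1: move left → [r2]□22120  (head at position -1)
Step 2: move right → □[r0]22120  (head at position 0)
Step 3: move left → [r1]□□2120  (head at position -1)
Step 4: move left → [rR]□1□2120  (head at position -2)

After 4 steps, the head is at position -2.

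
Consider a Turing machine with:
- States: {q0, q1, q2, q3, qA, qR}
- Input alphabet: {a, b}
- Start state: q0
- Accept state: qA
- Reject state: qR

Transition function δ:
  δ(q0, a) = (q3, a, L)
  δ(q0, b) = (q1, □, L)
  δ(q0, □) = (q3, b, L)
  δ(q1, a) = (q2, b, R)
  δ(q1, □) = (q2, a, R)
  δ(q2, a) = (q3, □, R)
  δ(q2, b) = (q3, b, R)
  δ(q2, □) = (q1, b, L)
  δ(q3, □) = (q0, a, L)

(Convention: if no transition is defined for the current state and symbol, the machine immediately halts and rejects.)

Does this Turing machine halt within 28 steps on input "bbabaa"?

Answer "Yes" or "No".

Execution trace:
Initial: [q0]bbabaa
Step 1: δ(q0, b) = (q1, □, L) → [q1]□□babaa
Step 2: δ(q1, □) = (q2, a, R) → a[q2]□babaa
Step 3: δ(q2, □) = (q1, b, L) → [q1]abbabaa
Step 4: δ(q1, a) = (q2, b, R) → b[q2]bbabaa
Step 5: δ(q2, b) = (q3, b, R) → bb[q3]babaa

No transition is defined for δ(q3, b). By convention the machine halts and rejects.
The machine halted after 5 steps (within the 28-step bound).

Answer: Yes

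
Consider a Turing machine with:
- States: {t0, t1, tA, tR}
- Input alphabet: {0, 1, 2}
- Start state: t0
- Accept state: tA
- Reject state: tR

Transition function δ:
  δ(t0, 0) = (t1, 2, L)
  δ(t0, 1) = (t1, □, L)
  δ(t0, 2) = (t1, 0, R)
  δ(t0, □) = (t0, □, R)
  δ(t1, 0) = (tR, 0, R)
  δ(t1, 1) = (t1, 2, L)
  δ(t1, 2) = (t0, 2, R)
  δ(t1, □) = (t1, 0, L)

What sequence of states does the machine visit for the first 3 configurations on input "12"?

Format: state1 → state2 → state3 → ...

Execution trace:
Initial: [t0]12
Step 1: δ(t0, 1) = (t1, □, L) → [t1]□□2
Step 2: δ(t1, □) = (t1, 0, L) → [t1]□0□2

State sequence: t0 → t1 → t1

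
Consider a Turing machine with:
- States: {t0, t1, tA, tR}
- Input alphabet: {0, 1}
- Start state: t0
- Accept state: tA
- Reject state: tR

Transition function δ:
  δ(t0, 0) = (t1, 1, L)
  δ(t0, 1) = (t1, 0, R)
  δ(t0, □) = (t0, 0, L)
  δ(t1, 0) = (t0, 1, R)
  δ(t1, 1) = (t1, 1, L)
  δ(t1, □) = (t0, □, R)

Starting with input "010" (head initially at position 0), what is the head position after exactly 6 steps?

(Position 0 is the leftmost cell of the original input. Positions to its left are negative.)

Execution trace (head position shown):
Step 0: [t0]010  (head at position 0)
Step 1: move left → [t1]□110  (head at position -1)
Step 2: move right → □[t0]110  (head at position 0)
Step 3: move right → □0[t1]10  (head at position 1)
Step 4: move left → □[t1]010  (head at position 0)
Step 5: move right → □1[t0]10  (head at position 1)
Step 6: move right → □10[t1]0  (head at position 2)

After 6 steps, the head is at position 2.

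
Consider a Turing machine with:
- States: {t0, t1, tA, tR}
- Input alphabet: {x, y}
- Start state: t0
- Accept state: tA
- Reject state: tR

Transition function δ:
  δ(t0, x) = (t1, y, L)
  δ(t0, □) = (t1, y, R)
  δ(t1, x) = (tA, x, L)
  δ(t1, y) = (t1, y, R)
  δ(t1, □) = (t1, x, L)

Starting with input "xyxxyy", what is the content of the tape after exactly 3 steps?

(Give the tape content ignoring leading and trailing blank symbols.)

Execution trace:
Initial: [t0]xyxxyy
Step 1: δ(t0, x) = (t1, y, L) → [t1]□yyxxyy
Step 2: δ(t1, □) = (t1, x, L) → [t1]□xyyxxyy
Step 3: δ(t1, □) = (t1, x, L) → [t1]□xxyyxxyy

After 3 steps, the tape (ignoring leading/trailing blanks) is: xxyyxxyy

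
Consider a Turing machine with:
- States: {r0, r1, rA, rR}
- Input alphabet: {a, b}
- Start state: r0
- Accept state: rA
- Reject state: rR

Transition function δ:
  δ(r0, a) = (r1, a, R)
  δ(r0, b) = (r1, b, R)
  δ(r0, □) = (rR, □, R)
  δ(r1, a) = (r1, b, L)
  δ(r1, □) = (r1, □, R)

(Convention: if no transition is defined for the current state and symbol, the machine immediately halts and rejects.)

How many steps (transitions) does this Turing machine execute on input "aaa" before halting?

Execution trace:
Initial: [r0]aaa
Step 1: δ(r0, a) = (r1, a, R) → a[r1]aa
Step 2: δ(r1, a) = (r1, b, L) → [r1]aba
Step 3: δ(r1, a) = (r1, b, L) → [r1]□bba
Step 4: δ(r1, □) = (r1, □, R) → □[r1]bba

No transition is defined for δ(r1, b). By convention the machine halts and rejects.

The machine executed 4 steps before halting.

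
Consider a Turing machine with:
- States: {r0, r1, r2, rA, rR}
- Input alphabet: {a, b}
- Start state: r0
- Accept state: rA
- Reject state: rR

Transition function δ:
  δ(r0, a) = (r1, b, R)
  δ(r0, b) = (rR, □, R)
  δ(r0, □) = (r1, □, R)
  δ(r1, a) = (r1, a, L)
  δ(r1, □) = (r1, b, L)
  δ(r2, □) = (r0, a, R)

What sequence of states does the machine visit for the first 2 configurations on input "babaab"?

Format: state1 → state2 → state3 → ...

Execution trace:
Initial: [r0]babaab
Step 1: δ(r0, b) = (rR, □, R) → □[rR]abaab

The machine reaches the reject state rR and halts.

State sequence: r0 → rR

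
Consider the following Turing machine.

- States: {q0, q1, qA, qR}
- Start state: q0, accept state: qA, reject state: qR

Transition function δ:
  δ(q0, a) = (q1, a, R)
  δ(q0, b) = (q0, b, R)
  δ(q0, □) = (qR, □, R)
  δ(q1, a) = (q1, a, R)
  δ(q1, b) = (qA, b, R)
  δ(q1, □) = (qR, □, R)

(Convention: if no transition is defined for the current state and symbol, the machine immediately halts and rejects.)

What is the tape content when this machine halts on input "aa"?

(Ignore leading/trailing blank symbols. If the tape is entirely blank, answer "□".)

Execution trace:
Initial: [q0]aa
Step 1: δ(q0, a) = (q1, a, R) → a[q1]a
Step 2: δ(q1, a) = (q1, a, R) → aa[q1]□
Step 3: δ(q1, □) = (qR, □, R) → aa□[qR]□

The machine reaches the reject state qR and halts.

Final tape (ignoring leading/trailing blanks): aa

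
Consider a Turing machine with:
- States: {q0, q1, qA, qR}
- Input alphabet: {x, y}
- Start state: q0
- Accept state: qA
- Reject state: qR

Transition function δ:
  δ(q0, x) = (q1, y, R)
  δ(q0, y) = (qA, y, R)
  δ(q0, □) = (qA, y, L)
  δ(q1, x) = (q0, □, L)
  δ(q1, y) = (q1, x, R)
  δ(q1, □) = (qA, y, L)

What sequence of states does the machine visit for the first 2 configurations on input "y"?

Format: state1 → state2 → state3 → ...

Execution trace:
Initial: [q0]y
Step 1: δ(q0, y) = (qA, y, R) → y[qA]□

The machine reaches the accept state qA and halts.

State sequence: q0 → qA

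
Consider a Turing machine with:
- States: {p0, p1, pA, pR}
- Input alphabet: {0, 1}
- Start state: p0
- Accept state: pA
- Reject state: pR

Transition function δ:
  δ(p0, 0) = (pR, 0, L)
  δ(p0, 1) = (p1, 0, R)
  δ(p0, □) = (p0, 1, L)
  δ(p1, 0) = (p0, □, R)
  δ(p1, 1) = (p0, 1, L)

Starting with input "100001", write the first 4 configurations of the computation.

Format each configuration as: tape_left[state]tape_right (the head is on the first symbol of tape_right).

Transitions applied:
Step 1: δ(p0, 1) = (p1, 0, R)
Step 2: δ(p1, 0) = (p0, □, R)
Step 3: δ(p0, 0) = (pR, 0, L)

The first 4 configurations are:
[p0]100001 ⊢ 0[p1]00001 ⊢ 0□[p0]0001 ⊢ 0[pR]□0001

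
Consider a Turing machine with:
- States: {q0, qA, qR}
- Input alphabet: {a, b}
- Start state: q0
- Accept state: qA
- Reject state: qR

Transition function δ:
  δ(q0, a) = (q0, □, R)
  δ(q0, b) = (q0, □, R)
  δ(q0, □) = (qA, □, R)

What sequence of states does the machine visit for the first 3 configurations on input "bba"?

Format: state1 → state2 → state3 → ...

Execution trace:
Initial: [q0]bba
Step 1: δ(q0, b) = (q0, □, R) → □[q0]ba
Step 2: δ(q0, b) = (q0, □, R) → □□[q0]a

State sequence: q0 → q0 → q0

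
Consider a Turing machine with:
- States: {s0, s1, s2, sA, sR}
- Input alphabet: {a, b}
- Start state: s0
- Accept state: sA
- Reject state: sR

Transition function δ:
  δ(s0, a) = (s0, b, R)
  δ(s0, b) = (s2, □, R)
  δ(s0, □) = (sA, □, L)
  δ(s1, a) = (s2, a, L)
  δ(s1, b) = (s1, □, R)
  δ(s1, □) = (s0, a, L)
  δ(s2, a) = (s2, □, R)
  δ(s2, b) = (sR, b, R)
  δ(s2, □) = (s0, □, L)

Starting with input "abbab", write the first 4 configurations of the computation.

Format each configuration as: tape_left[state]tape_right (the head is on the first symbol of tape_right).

Transitions applied:
Step 1: δ(s0, a) = (s0, b, R)
Step 2: δ(s0, b) = (s2, □, R)
Step 3: δ(s2, b) = (sR, b, R)

The first 4 configurations are:
[s0]abbab ⊢ b[s0]bbab ⊢ b□[s2]bab ⊢ b□b[sR]ab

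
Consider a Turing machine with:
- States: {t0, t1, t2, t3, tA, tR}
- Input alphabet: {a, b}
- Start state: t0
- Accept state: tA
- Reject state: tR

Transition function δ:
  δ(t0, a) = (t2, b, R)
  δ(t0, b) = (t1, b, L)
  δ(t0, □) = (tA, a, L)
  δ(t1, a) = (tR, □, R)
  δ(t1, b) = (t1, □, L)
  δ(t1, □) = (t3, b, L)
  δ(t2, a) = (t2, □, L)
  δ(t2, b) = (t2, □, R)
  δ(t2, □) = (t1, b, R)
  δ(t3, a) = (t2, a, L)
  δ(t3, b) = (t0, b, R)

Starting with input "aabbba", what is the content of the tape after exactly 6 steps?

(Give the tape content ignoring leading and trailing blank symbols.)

Execution trace:
Initial: [t0]aabbba
Step 1: δ(t0, a) = (t2, b, R) → b[t2]abbba
Step 2: δ(t2, a) = (t2, □, L) → [t2]b□bbba
Step 3: δ(t2, b) = (t2, □, R) → □[t2]□bbba
Step 4: δ(t2, □) = (t1, b, R) → □b[t1]bbba
Step 5: δ(t1, b) = (t1, □, L) → □[t1]b□bba
Step 6: δ(t1, b) = (t1, □, L) → [t1]□□□bba

After 6 steps, the tape (ignoring leading/trailing blanks) is: bba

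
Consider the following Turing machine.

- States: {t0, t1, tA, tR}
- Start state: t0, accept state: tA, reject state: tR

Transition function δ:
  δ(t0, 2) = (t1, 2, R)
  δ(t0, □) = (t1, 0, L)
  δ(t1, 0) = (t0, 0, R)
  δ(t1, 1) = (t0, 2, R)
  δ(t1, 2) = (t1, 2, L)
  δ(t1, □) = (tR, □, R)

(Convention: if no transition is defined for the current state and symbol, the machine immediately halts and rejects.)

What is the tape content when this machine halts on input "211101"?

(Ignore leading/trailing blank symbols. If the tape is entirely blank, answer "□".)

Execution trace:
Initial: [t0]211101
Step 1: δ(t0, 2) = (t1, 2, R) → 2[t1]11101
Step 2: δ(t1, 1) = (t0, 2, R) → 22[t0]1101

No transition is defined for δ(t0, 1). By convention the machine halts and rejects.

Final tape (ignoring leading/trailing blanks): 221101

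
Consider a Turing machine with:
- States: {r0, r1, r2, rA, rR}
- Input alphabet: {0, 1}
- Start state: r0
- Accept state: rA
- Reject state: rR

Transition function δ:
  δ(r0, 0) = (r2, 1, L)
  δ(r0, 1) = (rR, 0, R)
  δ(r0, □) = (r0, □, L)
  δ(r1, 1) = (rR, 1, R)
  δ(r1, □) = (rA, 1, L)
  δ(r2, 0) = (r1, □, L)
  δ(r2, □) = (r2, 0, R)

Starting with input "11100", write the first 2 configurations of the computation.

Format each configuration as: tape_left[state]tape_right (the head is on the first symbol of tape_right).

Transitions applied:
Step 1: δ(r0, 1) = (rR, 0, R)

The first 2 configurations are:
[r0]11100 ⊢ 0[rR]1100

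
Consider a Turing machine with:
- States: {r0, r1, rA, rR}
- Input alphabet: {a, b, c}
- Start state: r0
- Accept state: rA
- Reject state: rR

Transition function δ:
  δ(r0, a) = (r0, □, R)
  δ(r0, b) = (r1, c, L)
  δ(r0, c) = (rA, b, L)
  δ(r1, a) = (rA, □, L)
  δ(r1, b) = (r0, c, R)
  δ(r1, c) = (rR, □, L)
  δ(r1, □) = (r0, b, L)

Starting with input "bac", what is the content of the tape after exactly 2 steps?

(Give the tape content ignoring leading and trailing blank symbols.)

Execution trace:
Initial: [r0]bac
Step 1: δ(r0, b) = (r1, c, L) → [r1]□cac
Step 2: δ(r1, □) = (r0, b, L) → [r0]□bcac

No transition is defined for δ(r0, □). By convention the machine halts and rejects.

After 2 steps, the tape (ignoring leading/trailing blanks) is: bcac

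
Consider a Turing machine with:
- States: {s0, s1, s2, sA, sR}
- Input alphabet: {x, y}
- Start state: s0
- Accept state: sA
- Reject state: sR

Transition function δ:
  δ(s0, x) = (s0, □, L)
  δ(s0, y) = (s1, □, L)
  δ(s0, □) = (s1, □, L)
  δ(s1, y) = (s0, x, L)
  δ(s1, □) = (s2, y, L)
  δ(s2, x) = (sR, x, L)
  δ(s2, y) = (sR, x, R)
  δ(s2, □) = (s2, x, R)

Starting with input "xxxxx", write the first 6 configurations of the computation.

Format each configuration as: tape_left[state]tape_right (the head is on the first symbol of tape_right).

Transitions applied:
Step 1: δ(s0, x) = (s0, □, L)
Step 2: δ(s0, □) = (s1, □, L)
Step 3: δ(s1, □) = (s2, y, L)
Step 4: δ(s2, □) = (s2, x, R)
Step 5: δ(s2, y) = (sR, x, R)

The first 6 configurations are:
[s0]xxxxx ⊢ [s0]□□xxxx ⊢ [s1]□□□xxxx ⊢ [s2]□y□□xxxx ⊢ x[s2]y□□xxxx ⊢ xx[sR]□□xxxx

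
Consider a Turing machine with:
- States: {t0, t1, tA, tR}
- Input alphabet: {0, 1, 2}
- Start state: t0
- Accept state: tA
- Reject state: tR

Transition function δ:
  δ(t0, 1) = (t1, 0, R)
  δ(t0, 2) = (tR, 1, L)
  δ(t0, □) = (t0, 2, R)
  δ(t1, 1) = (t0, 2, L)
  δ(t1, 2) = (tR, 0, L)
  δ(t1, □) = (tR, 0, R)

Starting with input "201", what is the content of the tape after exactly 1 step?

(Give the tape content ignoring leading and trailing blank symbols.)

Execution trace:
Initial: [t0]201
Step 1: δ(t0, 2) = (tR, 1, L) → [tR]□101

The machine reaches the reject state tR and halts.

After 1 step, the tape (ignoring leading/trailing blanks) is: 101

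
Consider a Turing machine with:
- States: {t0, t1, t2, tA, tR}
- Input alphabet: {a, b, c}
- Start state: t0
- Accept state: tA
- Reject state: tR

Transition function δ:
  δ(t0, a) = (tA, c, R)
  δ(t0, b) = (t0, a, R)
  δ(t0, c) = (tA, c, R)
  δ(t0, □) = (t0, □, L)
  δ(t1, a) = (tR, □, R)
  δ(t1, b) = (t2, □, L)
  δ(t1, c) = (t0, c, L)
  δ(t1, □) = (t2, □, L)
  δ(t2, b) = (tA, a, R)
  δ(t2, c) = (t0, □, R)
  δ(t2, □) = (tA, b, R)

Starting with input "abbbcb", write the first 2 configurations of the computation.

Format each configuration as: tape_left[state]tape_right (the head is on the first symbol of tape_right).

Transitions applied:
Step 1: δ(t0, a) = (tA, c, R)

The first 2 configurations are:
[t0]abbbcb ⊢ c[tA]bbbcb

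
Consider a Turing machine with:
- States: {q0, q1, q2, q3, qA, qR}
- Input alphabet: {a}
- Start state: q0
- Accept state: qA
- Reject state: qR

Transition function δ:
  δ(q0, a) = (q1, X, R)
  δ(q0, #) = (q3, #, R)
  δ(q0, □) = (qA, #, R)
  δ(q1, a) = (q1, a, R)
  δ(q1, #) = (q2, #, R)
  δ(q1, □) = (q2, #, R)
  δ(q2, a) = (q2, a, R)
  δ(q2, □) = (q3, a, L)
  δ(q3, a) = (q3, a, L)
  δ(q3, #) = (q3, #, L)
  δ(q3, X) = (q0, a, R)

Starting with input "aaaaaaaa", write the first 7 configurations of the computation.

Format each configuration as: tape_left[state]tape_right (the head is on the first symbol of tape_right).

Transitions applied:
Step 1: δ(q0, a) = (q1, X, R)
Step 2: δ(q1, a) = (q1, a, R)
Step 3: δ(q1, a) = (q1, a, R)
Step 4: δ(q1, a) = (q1, a, R)
Step 5: δ(q1, a) = (q1, a, R)
Step 6: δ(q1, a) = (q1, a, R)

The first 7 configurations are:
[q0]aaaaaaaa ⊢ X[q1]aaaaaaa ⊢ Xa[q1]aaaaaa ⊢ Xaa[q1]aaaaa ⊢ Xaaa[q1]aaaa ⊢ Xaaaa[q1]aaa ⊢ Xaaaaa[q1]aa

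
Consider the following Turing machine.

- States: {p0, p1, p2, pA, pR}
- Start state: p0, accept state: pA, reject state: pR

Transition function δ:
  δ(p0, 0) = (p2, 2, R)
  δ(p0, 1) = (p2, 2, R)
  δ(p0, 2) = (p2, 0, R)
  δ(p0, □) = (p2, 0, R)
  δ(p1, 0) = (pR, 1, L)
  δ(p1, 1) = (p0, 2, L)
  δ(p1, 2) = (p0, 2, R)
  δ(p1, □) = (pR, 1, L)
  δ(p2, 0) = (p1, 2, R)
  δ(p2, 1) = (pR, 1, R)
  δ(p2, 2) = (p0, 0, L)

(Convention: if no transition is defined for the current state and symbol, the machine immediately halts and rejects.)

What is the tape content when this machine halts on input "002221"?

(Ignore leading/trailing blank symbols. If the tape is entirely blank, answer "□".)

Execution trace:
Initial: [p0]002221
Step 1: δ(p0, 0) = (p2, 2, R) → 2[p2]02221
Step 2: δ(p2, 0) = (p1, 2, R) → 22[p1]2221
Step 3: δ(p1, 2) = (p0, 2, R) → 222[p0]221
Step 4: δ(p0, 2) = (p2, 0, R) → 2220[p2]21
Step 5: δ(p2, 2) = (p0, 0, L) → 222[p0]001
Step 6: δ(p0, 0) = (p2, 2, R) → 2222[p2]01
Step 7: δ(p2, 0) = (p1, 2, R) → 22222[p1]1
Step 8: δ(p1, 1) = (p0, 2, L) → 2222[p0]22
Step 9: δ(p0, 2) = (p2, 0, R) → 22220[p2]2
Step 10: δ(p2, 2) = (p0, 0, L) → 2222[p0]00
Step 11: δ(p0, 0) = (p2, 2, R) → 22222[p2]0
Step 12: δ(p2, 0) = (p1, 2, R) → 222222[p1]□
Step 13: δ(p1, □) = (pR, 1, L) → 22222[pR]21

The machine reaches the reject state pR and halts.

Final tape (ignoring leading/trailing blanks): 2222221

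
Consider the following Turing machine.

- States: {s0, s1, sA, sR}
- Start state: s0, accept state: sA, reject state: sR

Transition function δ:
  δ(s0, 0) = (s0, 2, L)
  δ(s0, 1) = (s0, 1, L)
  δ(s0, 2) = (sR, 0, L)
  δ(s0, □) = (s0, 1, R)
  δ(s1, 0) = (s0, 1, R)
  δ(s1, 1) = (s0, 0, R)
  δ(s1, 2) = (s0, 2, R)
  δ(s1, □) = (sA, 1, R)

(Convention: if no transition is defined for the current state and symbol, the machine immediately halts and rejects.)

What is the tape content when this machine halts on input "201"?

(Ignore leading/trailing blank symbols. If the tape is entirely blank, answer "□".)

Execution trace:
Initial: [s0]201
Step 1: δ(s0, 2) = (sR, 0, L) → [sR]□001

The machine reaches the reject state sR and halts.

Final tape (ignoring leading/trailing blanks): 001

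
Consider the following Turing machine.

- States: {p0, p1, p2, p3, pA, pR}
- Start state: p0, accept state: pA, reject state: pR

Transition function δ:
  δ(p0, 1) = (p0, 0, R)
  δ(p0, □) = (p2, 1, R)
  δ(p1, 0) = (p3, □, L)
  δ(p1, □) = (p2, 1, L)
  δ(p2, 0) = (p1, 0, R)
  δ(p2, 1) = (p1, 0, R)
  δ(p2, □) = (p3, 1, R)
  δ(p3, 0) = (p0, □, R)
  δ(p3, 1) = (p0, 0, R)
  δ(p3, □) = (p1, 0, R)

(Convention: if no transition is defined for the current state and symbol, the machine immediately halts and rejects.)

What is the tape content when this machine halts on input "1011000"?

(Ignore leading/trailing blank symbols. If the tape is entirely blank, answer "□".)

Execution trace:
Initial: [p0]1011000
Step 1: δ(p0, 1) = (p0, 0, R) → 0[p0]011000

No transition is defined for δ(p0, 0). By convention the machine halts and rejects.

Final tape (ignoring leading/trailing blanks): 0011000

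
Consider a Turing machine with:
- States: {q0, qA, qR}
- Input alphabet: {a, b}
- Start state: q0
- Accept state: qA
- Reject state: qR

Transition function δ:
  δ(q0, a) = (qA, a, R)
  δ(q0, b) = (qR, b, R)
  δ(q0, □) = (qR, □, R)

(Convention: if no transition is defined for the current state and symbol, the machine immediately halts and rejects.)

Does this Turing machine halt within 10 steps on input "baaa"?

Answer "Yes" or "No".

Execution trace:
Initial: [q0]baaa
Step 1: δ(q0, b) = (qR, b, R) → b[qR]aaa

The machine reaches the reject state qR and halts.
The machine halted after 1 step (within the 10-step bound).

Answer: Yes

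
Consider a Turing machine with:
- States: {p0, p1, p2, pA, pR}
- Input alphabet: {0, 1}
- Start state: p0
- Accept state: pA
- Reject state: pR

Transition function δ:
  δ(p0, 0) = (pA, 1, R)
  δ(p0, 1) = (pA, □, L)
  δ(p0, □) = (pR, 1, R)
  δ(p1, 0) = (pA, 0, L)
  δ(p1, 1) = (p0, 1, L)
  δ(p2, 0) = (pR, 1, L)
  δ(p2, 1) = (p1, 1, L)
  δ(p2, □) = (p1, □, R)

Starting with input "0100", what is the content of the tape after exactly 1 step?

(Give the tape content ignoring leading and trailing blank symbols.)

Execution trace:
Initial: [p0]0100
Step 1: δ(p0, 0) = (pA, 1, R) → 1[pA]100

The machine reaches the accept state pA and halts.

After 1 step, the tape (ignoring leading/trailing blanks) is: 1100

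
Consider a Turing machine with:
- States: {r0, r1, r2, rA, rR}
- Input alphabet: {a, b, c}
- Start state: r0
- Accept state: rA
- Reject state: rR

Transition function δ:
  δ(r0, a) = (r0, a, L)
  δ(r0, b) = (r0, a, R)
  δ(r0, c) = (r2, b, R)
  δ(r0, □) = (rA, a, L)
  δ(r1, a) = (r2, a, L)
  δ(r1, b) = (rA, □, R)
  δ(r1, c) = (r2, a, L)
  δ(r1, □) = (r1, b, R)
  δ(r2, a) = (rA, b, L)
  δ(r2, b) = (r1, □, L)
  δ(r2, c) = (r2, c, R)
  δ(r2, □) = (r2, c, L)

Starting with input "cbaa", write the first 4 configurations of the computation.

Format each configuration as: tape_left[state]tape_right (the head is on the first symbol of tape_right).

Transitions applied:
Step 1: δ(r0, c) = (r2, b, R)
Step 2: δ(r2, b) = (r1, □, L)
Step 3: δ(r1, b) = (rA, □, R)

The first 4 configurations are:
[r0]cbaa ⊢ b[r2]baa ⊢ [r1]b□aa ⊢ □[rA]□aa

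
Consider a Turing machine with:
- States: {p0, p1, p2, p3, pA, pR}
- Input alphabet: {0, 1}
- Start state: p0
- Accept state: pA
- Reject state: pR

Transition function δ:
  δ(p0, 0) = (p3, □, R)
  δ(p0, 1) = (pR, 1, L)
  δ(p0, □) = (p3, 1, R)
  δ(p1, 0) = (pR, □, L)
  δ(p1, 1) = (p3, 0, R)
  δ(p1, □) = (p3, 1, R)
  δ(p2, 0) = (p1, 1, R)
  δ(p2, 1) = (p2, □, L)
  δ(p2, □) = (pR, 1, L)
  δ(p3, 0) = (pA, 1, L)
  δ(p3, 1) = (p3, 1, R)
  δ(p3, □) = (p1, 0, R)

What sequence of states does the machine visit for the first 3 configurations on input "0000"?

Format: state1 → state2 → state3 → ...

Execution trace:
Initial: [p0]0000
Step 1: δ(p0, 0) = (p3, □, R) → □[p3]000
Step 2: δ(p3, 0) = (pA, 1, L) → [pA]□100

The machine reaches the accept state pA and halts.

State sequence: p0 → p3 → pA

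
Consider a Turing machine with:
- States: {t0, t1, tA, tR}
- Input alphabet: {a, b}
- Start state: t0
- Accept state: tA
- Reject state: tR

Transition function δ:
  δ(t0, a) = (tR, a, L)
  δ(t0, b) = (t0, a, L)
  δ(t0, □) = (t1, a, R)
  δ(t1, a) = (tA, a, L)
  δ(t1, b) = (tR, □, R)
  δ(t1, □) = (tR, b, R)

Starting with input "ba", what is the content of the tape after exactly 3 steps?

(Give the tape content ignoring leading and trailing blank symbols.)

Execution trace:
Initial: [t0]ba
Step 1: δ(t0, b) = (t0, a, L) → [t0]□aa
Step 2: δ(t0, □) = (t1, a, R) → a[t1]aa
Step 3: δ(t1, a) = (tA, a, L) → [tA]aaa

The machine reaches the accept state tA and halts.

After 3 steps, the tape (ignoring leading/trailing blanks) is: aaa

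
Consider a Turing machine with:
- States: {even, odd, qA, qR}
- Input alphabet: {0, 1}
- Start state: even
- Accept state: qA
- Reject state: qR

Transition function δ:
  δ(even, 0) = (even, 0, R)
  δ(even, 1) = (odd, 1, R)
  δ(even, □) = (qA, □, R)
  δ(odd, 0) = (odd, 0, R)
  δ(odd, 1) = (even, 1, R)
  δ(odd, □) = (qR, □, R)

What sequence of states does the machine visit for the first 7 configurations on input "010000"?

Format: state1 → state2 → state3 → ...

Execution trace:
Initial: [even]010000
Step 1: δ(even, 0) = (even, 0, R) → 0[even]10000
Step 2: δ(even, 1) = (odd, 1, R) → 01[odd]0000
Step 3: δ(odd, 0) = (odd, 0, R) → 010[odd]000
Step 4: δ(odd, 0) = (odd, 0, R) → 0100[odd]00
Step 5: δ(odd, 0) = (odd, 0, R) → 01000[odd]0
Step 6: δ(odd, 0) = (odd, 0, R) → 010000[odd]□

State sequence: even → even → odd → odd → odd → odd → odd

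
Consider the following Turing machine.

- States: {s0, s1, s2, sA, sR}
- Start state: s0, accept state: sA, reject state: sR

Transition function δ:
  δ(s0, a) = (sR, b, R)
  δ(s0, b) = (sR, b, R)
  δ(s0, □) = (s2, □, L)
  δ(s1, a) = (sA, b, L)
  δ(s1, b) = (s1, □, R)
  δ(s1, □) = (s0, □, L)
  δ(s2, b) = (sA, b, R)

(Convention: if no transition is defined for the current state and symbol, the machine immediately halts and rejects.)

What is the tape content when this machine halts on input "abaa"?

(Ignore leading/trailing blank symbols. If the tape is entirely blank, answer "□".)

Execution trace:
Initial: [s0]abaa
Step 1: δ(s0, a) = (sR, b, R) → b[sR]baa

The machine reaches the reject state sR and halts.

Final tape (ignoring leading/trailing blanks): bbaa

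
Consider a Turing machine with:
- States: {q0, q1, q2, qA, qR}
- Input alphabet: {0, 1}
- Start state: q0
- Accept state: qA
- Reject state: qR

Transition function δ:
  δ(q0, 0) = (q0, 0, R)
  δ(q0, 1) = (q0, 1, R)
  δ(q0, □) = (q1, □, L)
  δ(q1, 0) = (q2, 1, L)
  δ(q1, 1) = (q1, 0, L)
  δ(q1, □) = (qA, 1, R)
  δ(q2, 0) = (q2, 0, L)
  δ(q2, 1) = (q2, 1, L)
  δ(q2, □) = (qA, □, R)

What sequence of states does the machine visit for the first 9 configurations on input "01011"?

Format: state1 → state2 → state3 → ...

Execution trace:
Initial: [q0]01011
Step 1: δ(q0, 0) = (q0, 0, R) → 0[q0]1011
Step 2: δ(q0, 1) = (q0, 1, R) → 01[q0]011
Step 3: δ(q0, 0) = (q0, 0, R) → 010[q0]11
Step 4: δ(q0, 1) = (q0, 1, R) → 0101[q0]1
Step 5: δ(q0, 1) = (q0, 1, R) → 01011[q0]□
Step 6: δ(q0, □) = (q1, □, L) → 0101[q1]1□
Step 7: δ(q1, 1) = (q1, 0, L) → 010[q1]10□
Step 8: δ(q1, 1) = (q1, 0, L) → 01[q1]000□

State sequence: q0 → q0 → q0 → q0 → q0 → q0 → q1 → q1 → q1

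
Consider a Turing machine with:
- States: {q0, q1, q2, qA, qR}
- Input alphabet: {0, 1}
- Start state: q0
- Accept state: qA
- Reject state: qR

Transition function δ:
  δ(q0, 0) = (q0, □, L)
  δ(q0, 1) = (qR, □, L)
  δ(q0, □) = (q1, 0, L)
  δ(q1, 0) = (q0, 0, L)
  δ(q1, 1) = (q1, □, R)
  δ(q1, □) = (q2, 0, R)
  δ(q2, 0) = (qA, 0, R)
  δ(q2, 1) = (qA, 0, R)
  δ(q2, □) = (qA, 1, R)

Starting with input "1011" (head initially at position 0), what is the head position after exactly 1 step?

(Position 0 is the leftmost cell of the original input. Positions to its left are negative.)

Execution trace (head position shown):
Step 0: [q0]1011  (head at position 0)
Step 1: move left → [qR]□□011  (head at position -1)

After 1 step, the head is at position -1.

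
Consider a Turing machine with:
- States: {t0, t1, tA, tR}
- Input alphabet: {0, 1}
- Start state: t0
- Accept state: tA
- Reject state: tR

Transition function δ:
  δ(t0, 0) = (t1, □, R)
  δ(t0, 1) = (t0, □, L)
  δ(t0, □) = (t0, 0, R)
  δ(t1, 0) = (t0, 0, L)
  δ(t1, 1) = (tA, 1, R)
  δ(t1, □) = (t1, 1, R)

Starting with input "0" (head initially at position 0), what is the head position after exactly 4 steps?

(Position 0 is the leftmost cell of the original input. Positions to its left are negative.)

Execution trace (head position shown):
Step 0: [t0]0  (head at position 0)
Step 1: move right → □[t1]□  (head at position 1)
Step 2: move right → □1[t1]□  (head at position 2)
Step 3: move right → □11[t1]□  (head at position 3)
Step 4: move right → □111[t1]□  (head at position 4)

After 4 steps, the head is at position 4.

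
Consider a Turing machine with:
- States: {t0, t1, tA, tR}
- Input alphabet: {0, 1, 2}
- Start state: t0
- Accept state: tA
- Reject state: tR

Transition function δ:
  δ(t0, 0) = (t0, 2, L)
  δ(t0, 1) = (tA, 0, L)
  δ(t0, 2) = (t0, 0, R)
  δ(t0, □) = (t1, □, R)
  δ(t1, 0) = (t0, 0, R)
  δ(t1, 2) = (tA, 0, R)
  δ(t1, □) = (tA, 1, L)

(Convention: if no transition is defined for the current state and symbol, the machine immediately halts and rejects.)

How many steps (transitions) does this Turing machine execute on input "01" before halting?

Execution trace:
Initial: [t0]01
Step 1: δ(t0, 0) = (t0, 2, L) → [t0]□21
Step 2: δ(t0, □) = (t1, □, R) → □[t1]21
Step 3: δ(t1, 2) = (tA, 0, R) → □0[tA]1

The machine reaches the accept state tA and halts.

The machine executed 3 steps before halting.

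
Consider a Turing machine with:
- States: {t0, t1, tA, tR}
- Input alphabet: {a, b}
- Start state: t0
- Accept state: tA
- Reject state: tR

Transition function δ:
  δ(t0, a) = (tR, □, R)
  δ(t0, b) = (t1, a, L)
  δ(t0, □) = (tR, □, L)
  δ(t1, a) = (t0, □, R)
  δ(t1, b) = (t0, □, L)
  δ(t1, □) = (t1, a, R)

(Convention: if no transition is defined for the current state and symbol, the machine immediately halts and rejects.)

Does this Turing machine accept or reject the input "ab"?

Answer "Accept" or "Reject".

Execution trace:
Initial: [t0]ab
Step 1: δ(t0, a) = (tR, □, R) → □[tR]b

The machine reaches the reject state tR and halts.

Answer: Reject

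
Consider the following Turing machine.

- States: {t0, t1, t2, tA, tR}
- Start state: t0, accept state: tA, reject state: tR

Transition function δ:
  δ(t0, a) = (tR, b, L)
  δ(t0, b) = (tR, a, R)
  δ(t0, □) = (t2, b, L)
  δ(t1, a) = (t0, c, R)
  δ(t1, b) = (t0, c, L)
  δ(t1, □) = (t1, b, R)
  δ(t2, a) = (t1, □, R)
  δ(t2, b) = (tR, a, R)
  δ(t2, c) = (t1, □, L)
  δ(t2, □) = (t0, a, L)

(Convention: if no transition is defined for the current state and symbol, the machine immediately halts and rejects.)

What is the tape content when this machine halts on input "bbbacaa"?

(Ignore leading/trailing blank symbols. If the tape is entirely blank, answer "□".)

Execution trace:
Initial: [t0]bbbacaa
Step 1: δ(t0, b) = (tR, a, R) → a[tR]bbacaa

The machine reaches the reject state tR and halts.

Final tape (ignoring leading/trailing blanks): abbacaa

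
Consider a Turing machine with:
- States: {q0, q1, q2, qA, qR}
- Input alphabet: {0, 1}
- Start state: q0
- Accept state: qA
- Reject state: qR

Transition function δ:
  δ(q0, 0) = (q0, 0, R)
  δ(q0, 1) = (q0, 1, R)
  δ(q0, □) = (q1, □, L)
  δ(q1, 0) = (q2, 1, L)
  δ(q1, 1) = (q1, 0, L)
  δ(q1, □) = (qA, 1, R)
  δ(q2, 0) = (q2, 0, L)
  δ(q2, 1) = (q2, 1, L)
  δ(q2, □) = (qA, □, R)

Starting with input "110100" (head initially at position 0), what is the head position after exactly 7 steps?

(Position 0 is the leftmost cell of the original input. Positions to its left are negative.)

Execution trace (head position shown):
Step 0: [q0]110100  (head at position 0)
Step 1: move right → 1[q0]10100  (head at position 1)
Step 2: move right → 11[q0]0100  (head at position 2)
Step 3: move right → 110[q0]100  (head at position 3)
Step 4: move right → 1101[q0]00  (head at position 4)
Step 5: move right → 11010[q0]0  (head at position 5)
Step 6: move right → 110100[q0]□  (head at position 6)
Step 7: move left → 11010[q1]0□  (head at position 5)

After 7 steps, the head is at position 5.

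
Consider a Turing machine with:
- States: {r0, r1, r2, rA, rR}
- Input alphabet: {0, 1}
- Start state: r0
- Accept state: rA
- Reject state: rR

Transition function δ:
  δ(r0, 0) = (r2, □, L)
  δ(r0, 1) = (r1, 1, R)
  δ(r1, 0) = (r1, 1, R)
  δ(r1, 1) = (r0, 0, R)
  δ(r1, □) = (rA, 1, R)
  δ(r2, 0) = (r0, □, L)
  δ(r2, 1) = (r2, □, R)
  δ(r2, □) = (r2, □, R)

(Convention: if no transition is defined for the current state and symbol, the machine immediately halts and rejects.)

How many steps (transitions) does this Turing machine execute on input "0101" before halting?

Execution trace:
Initial: [r0]0101
Step 1: δ(r0, 0) = (r2, □, L) → [r2]□□101
Step 2: δ(r2, □) = (r2, □, R) → □[r2]□101
Step 3: δ(r2, □) = (r2, □, R) → □□[r2]101
Step 4: δ(r2, 1) = (r2, □, R) → □□□[r2]01
Step 5: δ(r2, 0) = (r0, □, L) → □□[r0]□□1

No transition is defined for δ(r0, □). By convention the machine halts and rejects.

The machine executed 5 steps before halting.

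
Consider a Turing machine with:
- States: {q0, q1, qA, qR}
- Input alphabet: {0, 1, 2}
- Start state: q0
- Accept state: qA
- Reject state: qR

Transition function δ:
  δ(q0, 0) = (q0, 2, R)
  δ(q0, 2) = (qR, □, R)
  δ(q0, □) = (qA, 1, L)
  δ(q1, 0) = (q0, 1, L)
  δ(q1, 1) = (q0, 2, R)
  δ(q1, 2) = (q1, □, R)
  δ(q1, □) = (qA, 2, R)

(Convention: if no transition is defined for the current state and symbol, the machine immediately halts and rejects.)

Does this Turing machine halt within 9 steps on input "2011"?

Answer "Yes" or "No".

Execution trace:
Initial: [q0]2011
Step 1: δ(q0, 2) = (qR, □, R) → □[qR]011

The machine reaches the reject state qR and halts.
The machine halted after 1 step (within the 9-step bound).

Answer: Yes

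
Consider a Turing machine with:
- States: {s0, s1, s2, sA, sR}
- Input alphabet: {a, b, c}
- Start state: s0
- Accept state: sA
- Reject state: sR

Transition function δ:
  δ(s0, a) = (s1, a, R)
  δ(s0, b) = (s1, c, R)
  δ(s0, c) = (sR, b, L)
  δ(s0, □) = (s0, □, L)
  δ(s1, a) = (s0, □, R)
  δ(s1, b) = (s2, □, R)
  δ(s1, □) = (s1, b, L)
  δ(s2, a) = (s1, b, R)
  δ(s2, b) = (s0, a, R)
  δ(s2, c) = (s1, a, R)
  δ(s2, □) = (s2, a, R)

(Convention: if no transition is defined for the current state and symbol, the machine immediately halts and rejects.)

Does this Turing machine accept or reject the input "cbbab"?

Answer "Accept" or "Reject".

Execution trace:
Initial: [s0]cbbab
Step 1: δ(s0, c) = (sR, b, L) → [sR]□bbbab

The machine reaches the reject state sR and halts.

Answer: Reject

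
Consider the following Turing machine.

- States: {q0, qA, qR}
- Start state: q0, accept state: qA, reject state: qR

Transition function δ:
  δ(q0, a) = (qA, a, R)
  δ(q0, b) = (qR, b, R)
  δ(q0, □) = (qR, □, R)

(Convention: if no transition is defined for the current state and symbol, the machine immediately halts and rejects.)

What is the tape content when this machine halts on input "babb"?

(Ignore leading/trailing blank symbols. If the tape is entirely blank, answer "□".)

Execution trace:
Initial: [q0]babb
Step 1: δ(q0, b) = (qR, b, R) → b[qR]abb

The machine reaches the reject state qR and halts.

Final tape (ignoring leading/trailing blanks): babb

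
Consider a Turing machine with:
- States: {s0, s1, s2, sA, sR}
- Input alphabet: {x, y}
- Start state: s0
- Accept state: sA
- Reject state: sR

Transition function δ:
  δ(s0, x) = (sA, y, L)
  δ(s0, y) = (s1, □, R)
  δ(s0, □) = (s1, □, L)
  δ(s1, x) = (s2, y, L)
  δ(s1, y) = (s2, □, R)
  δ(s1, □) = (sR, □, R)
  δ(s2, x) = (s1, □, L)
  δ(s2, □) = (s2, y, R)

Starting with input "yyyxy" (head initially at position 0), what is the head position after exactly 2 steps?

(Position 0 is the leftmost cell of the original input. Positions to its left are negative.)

Execution trace (head position shown):
Step 0: [s0]yyyxy  (head at position 0)
Step 1: move right → □[s1]yyxy  (head at position 1)
Step 2: move right → □□[s2]yxy  (head at position 2)

After 2 steps, the head is at position 2.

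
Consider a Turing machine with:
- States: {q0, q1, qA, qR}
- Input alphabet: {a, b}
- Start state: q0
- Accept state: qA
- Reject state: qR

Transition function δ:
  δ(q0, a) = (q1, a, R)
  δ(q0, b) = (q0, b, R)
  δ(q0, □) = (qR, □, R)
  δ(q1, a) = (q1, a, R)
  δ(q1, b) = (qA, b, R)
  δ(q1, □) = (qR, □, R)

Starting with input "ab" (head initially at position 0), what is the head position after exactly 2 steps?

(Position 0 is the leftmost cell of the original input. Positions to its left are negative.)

Execution trace (head position shown):
Step 0: [q0]ab  (head at position 0)
Step 1: move right → a[q1]b  (head at position 1)
Step 2: move right → ab[qA]□  (head at position 2)

After 2 steps, the head is at position 2.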